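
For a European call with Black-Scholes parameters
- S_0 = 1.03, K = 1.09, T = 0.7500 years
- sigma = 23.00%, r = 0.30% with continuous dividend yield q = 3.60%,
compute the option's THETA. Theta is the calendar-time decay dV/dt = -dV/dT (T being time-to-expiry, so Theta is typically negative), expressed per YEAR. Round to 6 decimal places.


Answer: Theta = -0.037966

Derivation:
d1 = -0.3089144947; d2 = -0.5081003376
phi(d1) = 0.3803541009; exp(-qT) = 0.9733612415; exp(-rT) = 0.9977525294
Theta = -S*exp(-qT)*phi(d1)*sigma/(2*sqrt(T)) - r*K*exp(-rT)*N(d2) + q*S*exp(-qT)*N(d1)
N(d1) = 0.3786932853; N(d2) = 0.3056914893; sqrt(T) = 0.8660254038
Term 1 = -1.0300 * 0.9733612415 * 0.3803541009 * 0.2300 / (2 * 0.8660254038) = -0.0506368388
Term 2 = -0.0030 * 1.0900 * 0.9977525294 * 0.3056914893 = -0.0009973646
Term 3 = 0.0360 * 1.0300 * 0.9733612415 * 0.3786932853 = 0.0136678870
Theta = -0.0506368388 + (-0.0009973646) + (0.0136678870) = -0.037966


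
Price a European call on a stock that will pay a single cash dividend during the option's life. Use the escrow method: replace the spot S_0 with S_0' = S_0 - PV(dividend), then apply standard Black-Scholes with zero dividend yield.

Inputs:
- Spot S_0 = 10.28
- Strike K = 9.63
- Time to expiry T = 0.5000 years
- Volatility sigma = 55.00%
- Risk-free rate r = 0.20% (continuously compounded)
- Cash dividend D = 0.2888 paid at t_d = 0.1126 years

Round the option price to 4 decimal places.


PV(D) = D * exp(-r * t_d) = 0.2888 * 0.99977483 = 0.28873497
S_0' = S_0 - PV(D) = 10.2800 - 0.28873497 = 9.99126503
d1 = (ln(S_0'/K) + (r + sigma^2/2)*T) / (sigma*sqrt(T)) = 0.29172137
d2 = d1 - sigma*sqrt(T) = -0.09718736
exp(-rT) = 0.99900050
N(d1) = 0.61475017; N(d2) = 0.46128880
C = S_0' * N(d1) - K * exp(-rT) * N(d2) = 9.99126503 * 0.61475017 - 9.6300 * 0.99900050 * 0.46128880 = 1.7044

Answer: Price = 1.7044


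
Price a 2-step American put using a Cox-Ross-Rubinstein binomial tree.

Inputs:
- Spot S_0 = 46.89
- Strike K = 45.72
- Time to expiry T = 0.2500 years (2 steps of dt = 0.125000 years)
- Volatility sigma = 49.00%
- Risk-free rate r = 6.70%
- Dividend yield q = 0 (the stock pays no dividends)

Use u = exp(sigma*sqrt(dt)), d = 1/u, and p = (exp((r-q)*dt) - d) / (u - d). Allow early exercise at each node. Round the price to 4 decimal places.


dt = T/N = 0.125000
u = exp(sigma*sqrt(dt)) = 1.189153; d = 1/u = 0.840935
p = (exp((r-q)*dt) - d) / (u - d) = 0.480950
Discount per step: exp(-r*dt) = 0.991660
Stock lattice S(k, i) with i counting down-moves:
  k=0: S(0,0) = 46.8900
  k=1: S(1,0) = 55.7594; S(1,1) = 39.4314
  k=2: S(2,0) = 66.3064; S(2,1) = 46.8900; S(2,2) = 33.1593
Terminal payoffs V(N, i) = max(K - S_T, 0):
  V(2,0) = 0.000000; V(2,1) = 0.000000; V(2,2) = 12.560737
Backward induction: V(k, i) = exp(-r*dt) * [p * V(k+1, i) + (1-p) * V(k+1, i+1)]; then take max(V_cont, immediate exercise) for American.
  V(1,0) = exp(-r*dt) * [p*0.000000 + (1-p)*0.000000] = 0.000000; exercise = 0.000000; V(1,0) = max -> 0.000000
  V(1,1) = exp(-r*dt) * [p*0.000000 + (1-p)*12.560737] = 6.465280; exercise = 6.288568; V(1,1) = max -> 6.465280
  V(0,0) = exp(-r*dt) * [p*0.000000 + (1-p)*6.465280] = 3.327818; exercise = 0.000000; V(0,0) = max -> 3.327818

Answer: Price = V(0,0) = 3.3278


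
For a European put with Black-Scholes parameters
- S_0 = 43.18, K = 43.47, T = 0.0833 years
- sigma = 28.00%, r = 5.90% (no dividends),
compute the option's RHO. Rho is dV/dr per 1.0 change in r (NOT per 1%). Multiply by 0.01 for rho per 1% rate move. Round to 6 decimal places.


Answer: Rho = -1.891319

Derivation:
d1 = 0.0183936059; d2 = -0.0624192644
phi(d1) = 0.3988748001; exp(-qT) = 1.0000000000; exp(-rT) = 0.9950973574
N(-d2) = 0.5248855229
Rho = -K*T*exp(-rT)*N(-d2) = -43.4700 * 0.0833 * 0.9950973574 * 0.5248855229 = -1.891319


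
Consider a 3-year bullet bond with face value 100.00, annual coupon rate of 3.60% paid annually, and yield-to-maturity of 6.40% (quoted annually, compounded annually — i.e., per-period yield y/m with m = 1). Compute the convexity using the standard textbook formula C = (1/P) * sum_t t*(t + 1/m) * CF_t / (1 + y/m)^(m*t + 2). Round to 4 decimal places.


Answer: Convexity = 10.0949

Derivation:
Coupon per period c = face * coupon_rate / m = 3.600000
Periods per year m = 1; per-period yield y/m = 0.064000
Number of cashflows N = 3
Cashflows (t years, CF_t, discount factor 1/(1+y/m)^(m*t), PV):
  t = 1.0000: CF_t = 3.600000, DF = 0.939850, PV = 3.383459
  t = 2.0000: CF_t = 3.600000, DF = 0.883317, PV = 3.179942
  t = 3.0000: CF_t = 103.600000, DF = 0.830185, PV = 86.007212
Price P = sum_t PV_t = 92.570613
Convexity numerator sum_t t*(t + 1/m) * CF_t / (1+y/m)^(m*t + 2):
  t = 1.0000: term = 5.977335
  t = 2.0000: term = 16.853389
  t = 3.0000: term = 911.659919
Convexity = (1/P) * sum = 934.490643 / 92.570613 = 10.094895


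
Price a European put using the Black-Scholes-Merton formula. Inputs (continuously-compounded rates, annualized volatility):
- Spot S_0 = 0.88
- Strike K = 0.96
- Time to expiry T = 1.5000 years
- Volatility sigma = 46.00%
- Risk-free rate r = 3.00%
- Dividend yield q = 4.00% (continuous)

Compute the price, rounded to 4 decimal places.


Answer: Price = 0.2413

Derivation:
d1 = (ln(S/K) + (r - q + 0.5*sigma^2) * T) / (sigma * sqrt(T)) = 0.10062188
d2 = d1 - sigma * sqrt(T) = -0.46276076
exp(-rT) = 0.95599748; exp(-qT) = 0.94176453
P = K * exp(-rT) * N(-d2) - S_0 * exp(-qT) * N(-d1)
N(-d1) = 0.45992531; N(-d2) = 0.67823207
P = 0.9600 * 0.95599748 * 0.67823207 - 0.8800 * 0.94176453 * 0.45992531 = 0.2413


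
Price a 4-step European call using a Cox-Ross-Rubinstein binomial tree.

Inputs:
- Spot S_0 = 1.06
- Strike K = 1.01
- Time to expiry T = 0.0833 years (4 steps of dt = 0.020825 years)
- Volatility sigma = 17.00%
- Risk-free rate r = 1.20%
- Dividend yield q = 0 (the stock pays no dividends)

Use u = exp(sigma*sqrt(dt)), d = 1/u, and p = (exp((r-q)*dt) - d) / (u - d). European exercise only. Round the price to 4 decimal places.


dt = T/N = 0.020825
u = exp(sigma*sqrt(dt)) = 1.024836; d = 1/u = 0.975766
p = (exp((r-q)*dt) - d) / (u - d) = 0.498961
Discount per step: exp(-r*dt) = 0.999750
Stock lattice S(k, i) with i counting down-moves:
  k=0: S(0,0) = 1.0600
  k=1: S(1,0) = 1.0863; S(1,1) = 1.0343
  k=2: S(2,0) = 1.1133; S(2,1) = 1.0600; S(2,2) = 1.0092
  k=3: S(3,0) = 1.1410; S(3,1) = 1.0863; S(3,2) = 1.0343; S(3,3) = 0.9848
  k=4: S(4,0) = 1.1693; S(4,1) = 1.1133; S(4,2) = 1.0600; S(4,3) = 1.0092; S(4,4) = 0.9609
Terminal payoffs V(N, i) = max(S_T - K, 0):
  V(4,0) = 0.159292; V(4,1) = 0.103306; V(4,2) = 0.050000; V(4,3) = 0.000000; V(4,4) = 0.000000
Backward induction: V(k, i) = exp(-r*dt) * [p * V(k+1, i) + (1-p) * V(k+1, i+1)].
  V(3,0) = exp(-r*dt) * [p*0.159292 + (1-p)*0.103306] = 0.131208
  V(3,1) = exp(-r*dt) * [p*0.103306 + (1-p)*0.050000] = 0.076578
  V(3,2) = exp(-r*dt) * [p*0.050000 + (1-p)*0.000000] = 0.024942
  V(3,3) = exp(-r*dt) * [p*0.000000 + (1-p)*0.000000] = 0.000000
  V(2,0) = exp(-r*dt) * [p*0.131208 + (1-p)*0.076578] = 0.103811
  V(2,1) = exp(-r*dt) * [p*0.076578 + (1-p)*0.024942] = 0.050694
  V(2,2) = exp(-r*dt) * [p*0.024942 + (1-p)*0.000000] = 0.012442
  V(1,0) = exp(-r*dt) * [p*0.103811 + (1-p)*0.050694] = 0.077178
  V(1,1) = exp(-r*dt) * [p*0.050694 + (1-p)*0.012442] = 0.031520
  V(0,0) = exp(-r*dt) * [p*0.077178 + (1-p)*0.031520] = 0.054288

Answer: Price = V(0,0) = 0.0543


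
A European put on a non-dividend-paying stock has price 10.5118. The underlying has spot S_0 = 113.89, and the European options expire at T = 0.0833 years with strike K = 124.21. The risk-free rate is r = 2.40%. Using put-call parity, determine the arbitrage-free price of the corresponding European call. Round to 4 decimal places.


Put-call parity: C - P = S_0 * exp(-qT) - K * exp(-rT).
S_0 * exp(-qT) = 113.8900 * 1.00000000 = 113.89000000
K * exp(-rT) = 124.2100 * 0.99800280 = 123.96192742
C = P + S*exp(-qT) - K*exp(-rT)
C = 10.5118 + 113.89000000 - 123.96192742 = 0.4399

Answer: Call price = 0.4399


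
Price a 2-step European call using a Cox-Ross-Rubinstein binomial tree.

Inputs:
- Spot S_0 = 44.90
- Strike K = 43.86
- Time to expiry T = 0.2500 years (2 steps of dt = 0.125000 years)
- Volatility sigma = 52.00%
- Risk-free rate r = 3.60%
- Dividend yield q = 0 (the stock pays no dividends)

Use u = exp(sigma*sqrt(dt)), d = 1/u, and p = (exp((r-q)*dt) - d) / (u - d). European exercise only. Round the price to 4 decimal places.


Answer: Price = V(0,0) = 5.0381

Derivation:
dt = T/N = 0.125000
u = exp(sigma*sqrt(dt)) = 1.201833; d = 1/u = 0.832062
p = (exp((r-q)*dt) - d) / (u - d) = 0.466364
Discount per step: exp(-r*dt) = 0.995510
Stock lattice S(k, i) with i counting down-moves:
  k=0: S(0,0) = 44.9000
  k=1: S(1,0) = 53.9623; S(1,1) = 37.3596
  k=2: S(2,0) = 64.8537; S(2,1) = 44.9000; S(2,2) = 31.0855
Terminal payoffs V(N, i) = max(S_T - K, 0):
  V(2,0) = 20.993658; V(2,1) = 1.040000; V(2,2) = 0.000000
Backward induction: V(k, i) = exp(-r*dt) * [p * V(k+1, i) + (1-p) * V(k+1, i+1)].
  V(1,0) = exp(-r*dt) * [p*20.993658 + (1-p)*1.040000] = 10.299221
  V(1,1) = exp(-r*dt) * [p*1.040000 + (1-p)*0.000000] = 0.482841
  V(0,0) = exp(-r*dt) * [p*10.299221 + (1-p)*0.482841] = 5.038127


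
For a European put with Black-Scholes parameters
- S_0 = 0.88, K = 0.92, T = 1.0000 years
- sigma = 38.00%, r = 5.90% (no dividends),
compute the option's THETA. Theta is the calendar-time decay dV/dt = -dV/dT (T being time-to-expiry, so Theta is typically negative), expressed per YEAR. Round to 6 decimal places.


Answer: Theta = -0.036317

Derivation:
d1 = 0.2282848353; d2 = -0.1517151647
phi(d1) = 0.3886813137; exp(-qT) = 1.0000000000; exp(-rT) = 0.9427067692
Theta = -S*exp(-qT)*phi(d1)*sigma/(2*sqrt(T)) + r*K*exp(-rT)*N(-d2) - q*S*exp(-qT)*N(-d1)
N(-d1) = 0.4097124065; N(-d2) = 0.5602942020; sqrt(T) = 1.0000000000
Term 1 = -0.8800 * 1.0000000000 * 0.3886813137 * 0.3800 / (2 * 1.0000000000) = -0.0649875157
Term 2 = 0.0590 * 0.9200 * 0.9427067692 * 0.5602942020 = 0.0286703235
Term 3 = 0 (no dividend yield, q = 0)
Theta = -0.0649875157 + (0.0286703235) + (0.0000000000) = -0.036317


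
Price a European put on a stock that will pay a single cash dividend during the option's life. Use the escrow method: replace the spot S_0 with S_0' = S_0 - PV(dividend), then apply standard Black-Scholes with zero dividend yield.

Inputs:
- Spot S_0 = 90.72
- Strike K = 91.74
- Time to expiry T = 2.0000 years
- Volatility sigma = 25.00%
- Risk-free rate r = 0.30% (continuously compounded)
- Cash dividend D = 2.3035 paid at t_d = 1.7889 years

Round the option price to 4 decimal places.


Answer: Price = 14.0302

Derivation:
PV(D) = D * exp(-r * t_d) = 2.3035 * 0.99464768 = 2.29117092
S_0' = S_0 - PV(D) = 90.7200 - 2.29117092 = 88.42882908
d1 = (ln(S_0'/K) + (r + sigma^2/2)*T) / (sigma*sqrt(T)) = 0.08977300
d2 = d1 - sigma*sqrt(T) = -0.26378039
exp(-rT) = 0.99401796
N(-d1) = 0.46423380; N(-d2) = 0.60402543
P = K * exp(-rT) * N(-d2) - S_0' * N(-d1) = 91.7400 * 0.99401796 * 0.60402543 - 88.42882908 * 0.46423380 = 14.0302


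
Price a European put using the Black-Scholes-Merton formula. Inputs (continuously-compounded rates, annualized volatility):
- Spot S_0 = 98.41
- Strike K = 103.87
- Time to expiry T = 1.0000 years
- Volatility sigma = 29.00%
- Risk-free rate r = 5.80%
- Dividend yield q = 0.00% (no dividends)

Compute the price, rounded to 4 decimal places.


d1 = (ln(S/K) + (r - q + 0.5*sigma^2) * T) / (sigma * sqrt(T)) = 0.15880106
d2 = d1 - sigma * sqrt(T) = -0.13119894
exp(-rT) = 0.94364995; exp(-qT) = 1.00000000
P = K * exp(-rT) * N(-d2) - S_0 * exp(-qT) * N(-d1)
N(-d1) = 0.43691281; N(-d2) = 0.55219103
P = 103.8700 * 0.94364995 * 0.55219103 - 98.4100 * 1.00000000 * 0.43691281 = 11.1275

Answer: Price = 11.1275


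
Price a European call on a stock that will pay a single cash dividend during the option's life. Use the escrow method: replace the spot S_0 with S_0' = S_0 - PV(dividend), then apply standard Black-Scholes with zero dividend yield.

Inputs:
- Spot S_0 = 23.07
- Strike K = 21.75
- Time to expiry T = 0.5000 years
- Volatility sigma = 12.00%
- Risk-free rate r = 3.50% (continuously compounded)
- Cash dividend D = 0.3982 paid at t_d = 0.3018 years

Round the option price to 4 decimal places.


PV(D) = D * exp(-r * t_d) = 0.3982 * 0.98949259 = 0.39401595
S_0' = S_0 - PV(D) = 23.0700 - 0.39401595 = 22.67598405
d1 = (ln(S_0'/K) + (r + sigma^2/2)*T) / (sigma*sqrt(T)) = 0.74001831
d2 = d1 - sigma*sqrt(T) = 0.65516549
exp(-rT) = 0.98265224
N(d1) = 0.77035556; N(d2) = 0.74381940
C = S_0' * N(d1) - K * exp(-rT) * N(d2) = 22.67598405 * 0.77035556 - 21.7500 * 0.98265224 * 0.74381940 = 1.5712

Answer: Price = 1.5712


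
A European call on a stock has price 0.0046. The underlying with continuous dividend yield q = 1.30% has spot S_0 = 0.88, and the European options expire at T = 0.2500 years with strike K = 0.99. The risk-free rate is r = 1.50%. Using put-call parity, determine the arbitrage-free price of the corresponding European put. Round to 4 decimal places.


Answer: Put price = 0.1137

Derivation:
Put-call parity: C - P = S_0 * exp(-qT) - K * exp(-rT).
S_0 * exp(-qT) = 0.8800 * 0.99675528 = 0.87714464
K * exp(-rT) = 0.9900 * 0.99625702 = 0.98629445
P = C - S*exp(-qT) + K*exp(-rT)
P = 0.0046 - 0.87714464 + 0.98629445 = 0.1137


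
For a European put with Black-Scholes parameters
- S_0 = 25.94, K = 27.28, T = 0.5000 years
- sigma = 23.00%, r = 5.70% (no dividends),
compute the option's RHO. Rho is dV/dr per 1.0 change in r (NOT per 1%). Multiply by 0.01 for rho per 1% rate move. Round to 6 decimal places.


d1 = -0.0531415592; d2 = -0.2157761189
phi(d1) = 0.3983793664; exp(-qT) = 1.0000000000; exp(-rT) = 0.9719022941
N(-d2) = 0.5854188679
Rho = -K*T*exp(-rT)*N(-d2) = -27.2800 * 0.5000 * 0.9719022941 * 0.5854188679 = -7.760750

Answer: Rho = -7.760750


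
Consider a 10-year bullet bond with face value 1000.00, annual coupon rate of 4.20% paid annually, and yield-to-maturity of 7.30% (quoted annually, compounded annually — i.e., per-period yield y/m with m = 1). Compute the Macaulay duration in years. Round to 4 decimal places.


Answer: Macaulay duration = 8.1191 years

Derivation:
Coupon per period c = face * coupon_rate / m = 42.000000
Periods per year m = 1; per-period yield y/m = 0.073000
Number of cashflows N = 10
Cashflows (t years, CF_t, discount factor 1/(1+y/m)^(m*t), PV):
  t = 1.0000: CF_t = 42.000000, DF = 0.931966, PV = 39.142591
  t = 2.0000: CF_t = 42.000000, DF = 0.868561, PV = 36.479581
  t = 3.0000: CF_t = 42.000000, DF = 0.809470, PV = 33.997746
  t = 4.0000: CF_t = 42.000000, DF = 0.754399, PV = 31.684759
  t = 5.0000: CF_t = 42.000000, DF = 0.703075, PV = 29.529132
  t = 6.0000: CF_t = 42.000000, DF = 0.655242, PV = 27.520160
  t = 7.0000: CF_t = 42.000000, DF = 0.610663, PV = 25.647866
  t = 8.0000: CF_t = 42.000000, DF = 0.569118, PV = 23.902951
  t = 9.0000: CF_t = 42.000000, DF = 0.530399, PV = 22.276748
  t = 10.0000: CF_t = 1042.000000, DF = 0.494314, PV = 515.075033
Price P = sum_t PV_t = 785.256567
Macaulay numerator sum_t t * PV_t:
  t * PV_t at t = 1.0000: 39.142591
  t * PV_t at t = 2.0000: 72.959163
  t * PV_t at t = 3.0000: 101.993238
  t * PV_t at t = 4.0000: 126.739034
  t * PV_t at t = 5.0000: 147.645660
  t * PV_t at t = 6.0000: 165.120962
  t * PV_t at t = 7.0000: 179.535062
  t * PV_t at t = 8.0000: 191.223605
  t * PV_t at t = 9.0000: 200.490732
  t * PV_t at t = 10.0000: 5150.750333
Macaulay duration D = (sum_t t * PV_t) / P = 6375.600380 / 785.256567 = 8.119130


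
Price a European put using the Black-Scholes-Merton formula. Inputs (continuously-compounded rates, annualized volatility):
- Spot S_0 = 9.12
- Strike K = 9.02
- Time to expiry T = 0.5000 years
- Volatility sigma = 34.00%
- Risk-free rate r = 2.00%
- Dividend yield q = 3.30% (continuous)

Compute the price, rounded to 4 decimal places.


Answer: Price = 0.8363

Derivation:
d1 = (ln(S/K) + (r - q + 0.5*sigma^2) * T) / (sigma * sqrt(T)) = 0.13903163
d2 = d1 - sigma * sqrt(T) = -0.10138468
exp(-rT) = 0.99004983; exp(-qT) = 0.98363538
P = K * exp(-rT) * N(-d2) - S_0 * exp(-qT) * N(-d1)
N(-d1) = 0.44471258; N(-d2) = 0.54037745
P = 9.0200 * 0.99004983 * 0.54037745 - 9.1200 * 0.98363538 * 0.44471258 = 0.8363


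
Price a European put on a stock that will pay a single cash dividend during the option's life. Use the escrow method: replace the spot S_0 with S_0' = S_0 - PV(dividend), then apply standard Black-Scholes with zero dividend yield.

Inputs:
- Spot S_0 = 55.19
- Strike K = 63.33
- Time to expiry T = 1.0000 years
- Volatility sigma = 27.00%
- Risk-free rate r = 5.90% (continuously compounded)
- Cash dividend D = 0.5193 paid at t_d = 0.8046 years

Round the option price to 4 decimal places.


PV(D) = D * exp(-r * t_d) = 0.5193 * 0.95363775 = 0.49522408
S_0' = S_0 - PV(D) = 55.1900 - 0.49522408 = 54.69477592
d1 = (ln(S_0'/K) + (r + sigma^2/2)*T) / (sigma*sqrt(T)) = -0.18941093
d2 = d1 - sigma*sqrt(T) = -0.45941093
exp(-rT) = 0.94270677
N(-d1) = 0.57511462; N(-d2) = 0.67703045
P = K * exp(-rT) * N(-d2) - S_0' * N(-d1) = 63.3300 * 0.94270677 * 0.67703045 - 54.69477592 * 0.57511462 = 8.9640

Answer: Price = 8.9640


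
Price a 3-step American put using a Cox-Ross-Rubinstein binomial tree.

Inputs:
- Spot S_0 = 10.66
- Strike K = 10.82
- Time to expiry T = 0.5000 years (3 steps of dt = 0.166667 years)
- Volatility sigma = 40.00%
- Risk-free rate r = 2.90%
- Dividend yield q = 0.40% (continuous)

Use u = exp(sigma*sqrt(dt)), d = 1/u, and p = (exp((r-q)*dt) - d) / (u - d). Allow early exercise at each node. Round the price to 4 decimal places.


Answer: Price = V(0,0) = 1.3224

Derivation:
dt = T/N = 0.166667
u = exp(sigma*sqrt(dt)) = 1.177389; d = 1/u = 0.849337
p = (exp((r-q)*dt) - d) / (u - d) = 0.471993
Discount per step: exp(-r*dt) = 0.995178
Stock lattice S(k, i) with i counting down-moves:
  k=0: S(0,0) = 10.6600
  k=1: S(1,0) = 12.5510; S(1,1) = 9.0539
  k=2: S(2,0) = 14.7774; S(2,1) = 10.6600; S(2,2) = 7.6898
  k=3: S(3,0) = 17.3987; S(3,1) = 12.5510; S(3,2) = 9.0539; S(3,3) = 6.5313
Terminal payoffs V(N, i) = max(K - S_T, 0):
  V(3,0) = 0.000000; V(3,1) = 0.000000; V(3,2) = 1.766068; V(3,3) = 4.288736
Backward induction: V(k, i) = exp(-r*dt) * [p * V(k+1, i) + (1-p) * V(k+1, i+1)]; then take max(V_cont, immediate exercise) for American.
  V(2,0) = exp(-r*dt) * [p*0.000000 + (1-p)*0.000000] = 0.000000; exercise = 0.000000; V(2,0) = max -> 0.000000
  V(2,1) = exp(-r*dt) * [p*0.000000 + (1-p)*1.766068] = 0.928000; exercise = 0.160000; V(2,1) = max -> 0.928000
  V(2,2) = exp(-r*dt) * [p*1.766068 + (1-p)*4.288736] = 3.083116; exercise = 3.130161; V(2,2) = max -> 3.130161
  V(1,0) = exp(-r*dt) * [p*0.000000 + (1-p)*0.928000] = 0.487627; exercise = 0.000000; V(1,0) = max -> 0.487627
  V(1,1) = exp(-r*dt) * [p*0.928000 + (1-p)*3.130161] = 2.080675; exercise = 1.766068; V(1,1) = max -> 2.080675
  V(0,0) = exp(-r*dt) * [p*0.487627 + (1-p)*2.080675] = 1.322360; exercise = 0.160000; V(0,0) = max -> 1.322360


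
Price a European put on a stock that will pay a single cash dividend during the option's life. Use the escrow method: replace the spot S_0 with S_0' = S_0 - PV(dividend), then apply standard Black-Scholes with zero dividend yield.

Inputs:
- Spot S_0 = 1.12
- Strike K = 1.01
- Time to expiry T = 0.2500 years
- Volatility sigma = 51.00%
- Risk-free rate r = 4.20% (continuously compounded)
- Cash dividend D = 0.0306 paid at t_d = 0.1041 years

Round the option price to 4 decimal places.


Answer: Price = 0.0669

Derivation:
PV(D) = D * exp(-r * t_d) = 0.0306 * 0.99563734 = 0.03046650
S_0' = S_0 - PV(D) = 1.1200 - 0.03046650 = 1.08953350
d1 = (ln(S_0'/K) + (r + sigma^2/2)*T) / (sigma*sqrt(T)) = 0.46592859
d2 = d1 - sigma*sqrt(T) = 0.21092859
exp(-rT) = 0.98955493
N(-d1) = 0.32063331; N(-d2) = 0.41647150
P = K * exp(-rT) * N(-d2) - S_0' * N(-d1) = 1.0100 * 0.98955493 * 0.41647150 - 1.08953350 * 0.32063331 = 0.0669


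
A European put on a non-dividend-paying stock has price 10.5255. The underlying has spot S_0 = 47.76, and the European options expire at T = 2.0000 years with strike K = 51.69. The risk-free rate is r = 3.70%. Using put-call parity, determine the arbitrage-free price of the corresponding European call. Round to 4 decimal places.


Put-call parity: C - P = S_0 * exp(-qT) - K * exp(-rT).
S_0 * exp(-qT) = 47.7600 * 1.00000000 = 47.76000000
K * exp(-rT) = 51.6900 * 0.92867169 = 48.00303985
C = P + S*exp(-qT) - K*exp(-rT)
C = 10.5255 + 47.76000000 - 48.00303985 = 10.2825

Answer: Call price = 10.2825


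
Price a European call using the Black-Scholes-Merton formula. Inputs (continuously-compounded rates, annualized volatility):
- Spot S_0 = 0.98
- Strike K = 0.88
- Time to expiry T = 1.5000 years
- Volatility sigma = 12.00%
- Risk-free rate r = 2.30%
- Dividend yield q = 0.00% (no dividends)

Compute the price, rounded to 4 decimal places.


d1 = (ln(S/K) + (r - q + 0.5*sigma^2) * T) / (sigma * sqrt(T)) = 1.04056137
d2 = d1 - sigma * sqrt(T) = 0.89359199
exp(-rT) = 0.96608834; exp(-qT) = 1.00000000
C = S_0 * exp(-qT) * N(d1) - K * exp(-rT) * N(d2)
N(d1) = 0.85096042; N(d2) = 0.81422988
C = 0.9800 * 1.00000000 * 0.85096042 - 0.8800 * 0.96608834 * 0.81422988 = 0.1417

Answer: Price = 0.1417


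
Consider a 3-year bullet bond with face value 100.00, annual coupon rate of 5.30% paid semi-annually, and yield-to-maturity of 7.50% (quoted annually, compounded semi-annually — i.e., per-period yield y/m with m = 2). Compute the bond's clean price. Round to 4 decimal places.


Answer: Price = 94.1864

Derivation:
Coupon per period c = face * coupon_rate / m = 2.650000
Periods per year m = 2; per-period yield y/m = 0.037500
Number of cashflows N = 6
Cashflows (t years, CF_t, discount factor 1/(1+y/m)^(m*t), PV):
  t = 0.5000: CF_t = 2.650000, DF = 0.963855, PV = 2.554217
  t = 1.0000: CF_t = 2.650000, DF = 0.929017, PV = 2.461896
  t = 1.5000: CF_t = 2.650000, DF = 0.895438, PV = 2.372912
  t = 2.0000: CF_t = 2.650000, DF = 0.863073, PV = 2.287144
  t = 2.5000: CF_t = 2.650000, DF = 0.831878, PV = 2.204476
  t = 3.0000: CF_t = 102.650000, DF = 0.801810, PV = 82.305777
Price P = sum_t PV_t = 94.186421


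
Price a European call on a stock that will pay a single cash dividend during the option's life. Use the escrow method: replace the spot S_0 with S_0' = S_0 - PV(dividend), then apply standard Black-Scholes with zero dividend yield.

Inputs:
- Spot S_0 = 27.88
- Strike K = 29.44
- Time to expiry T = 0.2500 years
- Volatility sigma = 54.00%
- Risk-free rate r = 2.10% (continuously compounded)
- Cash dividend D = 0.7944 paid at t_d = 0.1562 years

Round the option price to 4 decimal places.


PV(D) = D * exp(-r * t_d) = 0.7944 * 0.99672517 = 0.79179848
S_0' = S_0 - PV(D) = 27.8800 - 0.79179848 = 27.08820152
d1 = (ln(S_0'/K) + (r + sigma^2/2)*T) / (sigma*sqrt(T)) = -0.15391122
d2 = d1 - sigma*sqrt(T) = -0.42391122
exp(-rT) = 0.99476376
N(d1) = 0.43883987; N(d2) = 0.33581528
C = S_0' * N(d1) - K * exp(-rT) * N(d2) = 27.08820152 * 0.43883987 - 29.4400 * 0.99476376 * 0.33581528 = 2.0527

Answer: Price = 2.0527


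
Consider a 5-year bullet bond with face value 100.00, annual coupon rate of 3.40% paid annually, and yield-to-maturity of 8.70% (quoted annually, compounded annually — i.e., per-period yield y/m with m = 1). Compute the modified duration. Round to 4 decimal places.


Coupon per period c = face * coupon_rate / m = 3.400000
Periods per year m = 1; per-period yield y/m = 0.087000
Number of cashflows N = 5
Cashflows (t years, CF_t, discount factor 1/(1+y/m)^(m*t), PV):
  t = 1.0000: CF_t = 3.400000, DF = 0.919963, PV = 3.127875
  t = 2.0000: CF_t = 3.400000, DF = 0.846332, PV = 2.877530
  t = 3.0000: CF_t = 3.400000, DF = 0.778595, PV = 2.647222
  t = 4.0000: CF_t = 3.400000, DF = 0.716278, PV = 2.435346
  t = 5.0000: CF_t = 103.400000, DF = 0.658950, PV = 68.135401
Price P = sum_t PV_t = 79.223374
First compute Macaulay numerator sum_t t * PV_t:
  t * PV_t at t = 1.0000: 3.127875
  t * PV_t at t = 2.0000: 5.755060
  t * PV_t at t = 3.0000: 7.941665
  t * PV_t at t = 4.0000: 9.741386
  t * PV_t at t = 5.0000: 340.677007
Macaulay duration D = 367.242991 / 79.223374 = 4.635538
Modified duration = D / (1 + y/m) = 4.635538 / (1 + 0.087000) = 4.264525

Answer: Modified duration = 4.2645


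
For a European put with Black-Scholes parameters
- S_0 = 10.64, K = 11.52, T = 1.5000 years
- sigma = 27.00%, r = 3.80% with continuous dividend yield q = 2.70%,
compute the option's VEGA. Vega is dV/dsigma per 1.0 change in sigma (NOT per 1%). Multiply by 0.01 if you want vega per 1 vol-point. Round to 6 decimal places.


d1 = -0.0250669632; d2 = -0.3557480785
phi(d1) = 0.3988169619; exp(-qT) = 0.9603091645; exp(-rT) = 0.9445940694
Vega = S * exp(-qT) * phi(d1) * sqrt(T) = 10.6400 * 0.9603091645 * 0.3988169619 * 1.2247448714 = 4.990821

Answer: Vega = 4.990821


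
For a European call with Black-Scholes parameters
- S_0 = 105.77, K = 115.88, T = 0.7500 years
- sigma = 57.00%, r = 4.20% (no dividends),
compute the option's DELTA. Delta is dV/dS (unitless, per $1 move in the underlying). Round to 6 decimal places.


d1 = 0.1256987810; d2 = -0.3679356991
phi(d1) = 0.3958030163; exp(-qT) = 1.0000000000; exp(-rT) = 0.9689909565
N(d1) = 0.5500148166
Delta = exp(-qT) * N(d1) = 1.0000000000 * 0.5500148166 = 0.550015

Answer: Delta = 0.550015


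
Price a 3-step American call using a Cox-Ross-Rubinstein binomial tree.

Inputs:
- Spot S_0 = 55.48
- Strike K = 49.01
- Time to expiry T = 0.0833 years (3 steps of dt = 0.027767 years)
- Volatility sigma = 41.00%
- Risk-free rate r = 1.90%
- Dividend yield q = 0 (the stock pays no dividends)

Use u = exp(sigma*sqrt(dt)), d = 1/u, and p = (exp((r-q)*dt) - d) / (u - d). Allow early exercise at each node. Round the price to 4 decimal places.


Answer: Price = V(0,0) = 7.0619

Derivation:
dt = T/N = 0.027767
u = exp(sigma*sqrt(dt)) = 1.070708; d = 1/u = 0.933962
p = (exp((r-q)*dt) - d) / (u - d) = 0.486786
Discount per step: exp(-r*dt) = 0.999473
Stock lattice S(k, i) with i counting down-moves:
  k=0: S(0,0) = 55.4800
  k=1: S(1,0) = 59.4029; S(1,1) = 51.8162
  k=2: S(2,0) = 63.6031; S(2,1) = 55.4800; S(2,2) = 48.3944
  k=3: S(3,0) = 68.1003; S(3,1) = 59.4029; S(3,2) = 51.8162; S(3,3) = 45.1985
Terminal payoffs V(N, i) = max(S_T - K, 0):
  V(3,0) = 19.090298; V(3,1) = 10.392853; V(3,2) = 2.806205; V(3,3) = 0.000000
Backward induction: V(k, i) = exp(-r*dt) * [p * V(k+1, i) + (1-p) * V(k+1, i+1)]; then take max(V_cont, immediate exercise) for American.
  V(2,0) = exp(-r*dt) * [p*19.090298 + (1-p)*10.392853] = 14.618931; exercise = 14.593082; V(2,0) = max -> 14.618931
  V(2,1) = exp(-r*dt) * [p*10.392853 + (1-p)*2.806205] = 6.495849; exercise = 6.470000; V(2,1) = max -> 6.495849
  V(2,2) = exp(-r*dt) * [p*2.806205 + (1-p)*0.000000] = 1.365300; exercise = 0.000000; V(2,2) = max -> 1.365300
  V(1,0) = exp(-r*dt) * [p*14.618931 + (1-p)*6.495849] = 10.444538; exercise = 10.392853; V(1,0) = max -> 10.444538
  V(1,1) = exp(-r*dt) * [p*6.495849 + (1-p)*1.365300] = 3.860741; exercise = 2.806205; V(1,1) = max -> 3.860741
  V(0,0) = exp(-r*dt) * [p*10.444538 + (1-p)*3.860741] = 7.061913; exercise = 6.470000; V(0,0) = max -> 7.061913


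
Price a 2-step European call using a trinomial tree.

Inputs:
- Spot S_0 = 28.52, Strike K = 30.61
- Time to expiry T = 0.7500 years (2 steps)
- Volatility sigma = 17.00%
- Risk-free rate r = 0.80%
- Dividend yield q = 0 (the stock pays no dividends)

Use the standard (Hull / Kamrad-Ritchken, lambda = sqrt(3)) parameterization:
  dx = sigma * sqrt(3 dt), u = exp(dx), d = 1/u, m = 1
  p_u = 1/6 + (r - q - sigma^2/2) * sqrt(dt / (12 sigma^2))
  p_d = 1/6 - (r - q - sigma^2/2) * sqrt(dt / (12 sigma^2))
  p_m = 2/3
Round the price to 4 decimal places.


dt = T/N = 0.375000; dx = sigma*sqrt(3*dt) = 0.180312
u = exp(dx) = 1.197591; d = 1/u = 0.835009
p_u = 0.159960, p_m = 0.666667, p_d = 0.173374
Discount per step: exp(-r*dt) = 0.997004
Stock lattice S(k, j) with j the centered position index:
  k=0: S(0,+0) = 28.5200
  k=1: S(1,-1) = 23.8145; S(1,+0) = 28.5200; S(1,+1) = 34.1553
  k=2: S(2,-2) = 19.8853; S(2,-1) = 23.8145; S(2,+0) = 28.5200; S(2,+1) = 34.1553; S(2,+2) = 40.9041
Terminal payoffs V(N, j) = max(S_T - K, 0):
  V(2,-2) = 0.000000; V(2,-1) = 0.000000; V(2,+0) = 0.000000; V(2,+1) = 3.545302; V(2,+2) = 10.294090
Backward induction: V(k, j) = exp(-r*dt) * [p_u * V(k+1, j+1) + p_m * V(k+1, j) + p_d * V(k+1, j-1)]
  V(1,-1) = exp(-r*dt) * [p_u*0.000000 + p_m*0.000000 + p_d*0.000000] = 0.000000
  V(1,+0) = exp(-r*dt) * [p_u*3.545302 + p_m*0.000000 + p_d*0.000000] = 0.565406
  V(1,+1) = exp(-r*dt) * [p_u*10.294090 + p_m*3.545302 + p_d*0.000000] = 3.998160
  V(0,+0) = exp(-r*dt) * [p_u*3.998160 + p_m*0.565406 + p_d*0.000000] = 1.013436

Answer: Price = V(0,0) = 1.0134


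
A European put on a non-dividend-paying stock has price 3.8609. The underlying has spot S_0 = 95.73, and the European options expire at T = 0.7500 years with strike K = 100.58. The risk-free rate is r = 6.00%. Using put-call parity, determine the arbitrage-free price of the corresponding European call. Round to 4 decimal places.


Answer: Call price = 3.4367

Derivation:
Put-call parity: C - P = S_0 * exp(-qT) - K * exp(-rT).
S_0 * exp(-qT) = 95.7300 * 1.00000000 = 95.73000000
K * exp(-rT) = 100.5800 * 0.95599748 = 96.15422672
C = P + S*exp(-qT) - K*exp(-rT)
C = 3.8609 + 95.73000000 - 96.15422672 = 3.4367


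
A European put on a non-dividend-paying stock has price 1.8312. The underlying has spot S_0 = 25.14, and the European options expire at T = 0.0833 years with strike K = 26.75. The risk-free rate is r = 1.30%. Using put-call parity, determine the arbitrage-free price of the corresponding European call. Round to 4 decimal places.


Answer: Call price = 0.2502

Derivation:
Put-call parity: C - P = S_0 * exp(-qT) - K * exp(-rT).
S_0 * exp(-qT) = 25.1400 * 1.00000000 = 25.14000000
K * exp(-rT) = 26.7500 * 0.99891769 = 26.72104810
C = P + S*exp(-qT) - K*exp(-rT)
C = 1.8312 + 25.14000000 - 26.72104810 = 0.2502


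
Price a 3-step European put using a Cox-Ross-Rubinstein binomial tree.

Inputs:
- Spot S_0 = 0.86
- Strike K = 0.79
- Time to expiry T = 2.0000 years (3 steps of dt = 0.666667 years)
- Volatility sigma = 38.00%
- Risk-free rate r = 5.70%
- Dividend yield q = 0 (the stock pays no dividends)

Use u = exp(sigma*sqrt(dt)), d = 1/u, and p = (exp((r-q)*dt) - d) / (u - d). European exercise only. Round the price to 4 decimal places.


dt = T/N = 0.666667
u = exp(sigma*sqrt(dt)) = 1.363792; d = 1/u = 0.733250
p = (exp((r-q)*dt) - d) / (u - d) = 0.484474
Discount per step: exp(-r*dt) = 0.962713
Stock lattice S(k, i) with i counting down-moves:
  k=0: S(0,0) = 0.8600
  k=1: S(1,0) = 1.1729; S(1,1) = 0.6306
  k=2: S(2,0) = 1.5995; S(2,1) = 0.8600; S(2,2) = 0.4624
  k=3: S(3,0) = 2.1814; S(3,1) = 1.1729; S(3,2) = 0.6306; S(3,3) = 0.3390
Terminal payoffs V(N, i) = max(K - S_T, 0):
  V(3,0) = 0.000000; V(3,1) = 0.000000; V(3,2) = 0.159405; V(3,3) = 0.450957
Backward induction: V(k, i) = exp(-r*dt) * [p * V(k+1, i) + (1-p) * V(k+1, i+1)].
  V(2,0) = exp(-r*dt) * [p*0.000000 + (1-p)*0.000000] = 0.000000
  V(2,1) = exp(-r*dt) * [p*0.000000 + (1-p)*0.159405] = 0.079113
  V(2,2) = exp(-r*dt) * [p*0.159405 + (1-p)*0.450957] = 0.298160
  V(1,0) = exp(-r*dt) * [p*0.000000 + (1-p)*0.079113] = 0.039264
  V(1,1) = exp(-r*dt) * [p*0.079113 + (1-p)*0.298160] = 0.184877
  V(0,0) = exp(-r*dt) * [p*0.039264 + (1-p)*0.184877] = 0.110068

Answer: Price = V(0,0) = 0.1101


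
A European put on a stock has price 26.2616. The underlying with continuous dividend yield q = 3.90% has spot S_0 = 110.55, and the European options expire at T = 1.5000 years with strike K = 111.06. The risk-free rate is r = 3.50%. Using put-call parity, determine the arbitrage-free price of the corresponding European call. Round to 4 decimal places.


Put-call parity: C - P = S_0 * exp(-qT) - K * exp(-rT).
S_0 * exp(-qT) = 110.5500 * 0.94317824 = 104.26835448
K * exp(-rT) = 111.0600 * 0.94885432 = 105.37976090
C = P + S*exp(-qT) - K*exp(-rT)
C = 26.2616 + 104.26835448 - 105.37976090 = 25.1502

Answer: Call price = 25.1502


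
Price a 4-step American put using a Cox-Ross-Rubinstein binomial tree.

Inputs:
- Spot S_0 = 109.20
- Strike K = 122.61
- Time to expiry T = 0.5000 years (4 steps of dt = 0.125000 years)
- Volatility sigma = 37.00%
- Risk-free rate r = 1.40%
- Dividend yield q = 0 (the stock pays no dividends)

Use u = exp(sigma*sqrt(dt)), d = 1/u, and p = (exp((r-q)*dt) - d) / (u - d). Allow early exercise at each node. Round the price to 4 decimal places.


dt = T/N = 0.125000
u = exp(sigma*sqrt(dt)) = 1.139757; d = 1/u = 0.877380
p = (exp((r-q)*dt) - d) / (u - d) = 0.474019
Discount per step: exp(-r*dt) = 0.998252
Stock lattice S(k, i) with i counting down-moves:
  k=0: S(0,0) = 109.2000
  k=1: S(1,0) = 124.4614; S(1,1) = 95.8099
  k=2: S(2,0) = 141.8557; S(2,1) = 109.2000; S(2,2) = 84.0617
  k=3: S(3,0) = 161.6810; S(3,1) = 124.4614; S(3,2) = 95.8099; S(3,3) = 73.7541
  k=4: S(4,0) = 184.2770; S(4,1) = 141.8557; S(4,2) = 109.2000; S(4,3) = 84.0617; S(4,4) = 64.7104
Terminal payoffs V(N, i) = max(K - S_T, 0):
  V(4,0) = 0.000000; V(4,1) = 0.000000; V(4,2) = 13.410000; V(4,3) = 38.548258; V(4,4) = 57.899593
Backward induction: V(k, i) = exp(-r*dt) * [p * V(k+1, i) + (1-p) * V(k+1, i+1)]; then take max(V_cont, immediate exercise) for American.
  V(3,0) = exp(-r*dt) * [p*0.000000 + (1-p)*0.000000] = 0.000000; exercise = 0.000000; V(3,0) = max -> 0.000000
  V(3,1) = exp(-r*dt) * [p*0.000000 + (1-p)*13.410000] = 7.041079; exercise = 0.000000; V(3,1) = max -> 7.041079
  V(3,2) = exp(-r*dt) * [p*13.410000 + (1-p)*38.548258] = 26.585692; exercise = 26.800072; V(3,2) = max -> 26.800072
  V(3,3) = exp(-r*dt) * [p*38.548258 + (1-p)*57.899593] = 48.641504; exercise = 48.855884; V(3,3) = max -> 48.855884
  V(2,0) = exp(-r*dt) * [p*0.000000 + (1-p)*7.041079] = 3.697002; exercise = 0.000000; V(2,0) = max -> 3.697002
  V(2,1) = exp(-r*dt) * [p*7.041079 + (1-p)*26.800072] = 17.403461; exercise = 13.410000; V(2,1) = max -> 17.403461
  V(2,2) = exp(-r*dt) * [p*26.800072 + (1-p)*48.855884] = 38.333878; exercise = 38.548258; V(2,2) = max -> 38.548258
  V(1,0) = exp(-r*dt) * [p*3.697002 + (1-p)*17.403461] = 10.887276; exercise = 0.000000; V(1,0) = max -> 10.887276
  V(1,1) = exp(-r*dt) * [p*17.403461 + (1-p)*38.548258] = 28.475357; exercise = 26.800072; V(1,1) = max -> 28.475357
  V(0,0) = exp(-r*dt) * [p*10.887276 + (1-p)*28.475357] = 20.103070; exercise = 13.410000; V(0,0) = max -> 20.103070

Answer: Price = V(0,0) = 20.1031


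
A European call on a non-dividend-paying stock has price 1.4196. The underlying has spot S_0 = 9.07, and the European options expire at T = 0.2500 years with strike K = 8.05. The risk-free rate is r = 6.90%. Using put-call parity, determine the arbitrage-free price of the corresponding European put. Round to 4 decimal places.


Answer: Put price = 0.2619

Derivation:
Put-call parity: C - P = S_0 * exp(-qT) - K * exp(-rT).
S_0 * exp(-qT) = 9.0700 * 1.00000000 = 9.07000000
K * exp(-rT) = 8.0500 * 0.98289793 = 7.91232833
P = C - S*exp(-qT) + K*exp(-rT)
P = 1.4196 - 9.07000000 + 7.91232833 = 0.2619


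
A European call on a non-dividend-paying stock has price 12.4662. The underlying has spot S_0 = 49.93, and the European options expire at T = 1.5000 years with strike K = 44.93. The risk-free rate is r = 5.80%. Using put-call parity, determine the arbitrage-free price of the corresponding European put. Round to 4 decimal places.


Put-call parity: C - P = S_0 * exp(-qT) - K * exp(-rT).
S_0 * exp(-qT) = 49.9300 * 1.00000000 = 49.93000000
K * exp(-rT) = 44.9300 * 0.91667710 = 41.18630191
P = C - S*exp(-qT) + K*exp(-rT)
P = 12.4662 - 49.93000000 + 41.18630191 = 3.7225

Answer: Put price = 3.7225


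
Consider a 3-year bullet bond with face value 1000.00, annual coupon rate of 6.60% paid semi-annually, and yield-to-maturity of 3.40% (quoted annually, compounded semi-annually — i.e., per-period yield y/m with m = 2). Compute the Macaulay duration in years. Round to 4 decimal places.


Coupon per period c = face * coupon_rate / m = 33.000000
Periods per year m = 2; per-period yield y/m = 0.017000
Number of cashflows N = 6
Cashflows (t years, CF_t, discount factor 1/(1+y/m)^(m*t), PV):
  t = 0.5000: CF_t = 33.000000, DF = 0.983284, PV = 32.448378
  t = 1.0000: CF_t = 33.000000, DF = 0.966848, PV = 31.905976
  t = 1.5000: CF_t = 33.000000, DF = 0.950686, PV = 31.372641
  t = 2.0000: CF_t = 33.000000, DF = 0.934795, PV = 30.848221
  t = 2.5000: CF_t = 33.000000, DF = 0.919169, PV = 30.332568
  t = 3.0000: CF_t = 1033.000000, DF = 0.903804, PV = 933.629582
Price P = sum_t PV_t = 1090.537366
Macaulay numerator sum_t t * PV_t:
  t * PV_t at t = 0.5000: 16.224189
  t * PV_t at t = 1.0000: 31.905976
  t * PV_t at t = 1.5000: 47.058962
  t * PV_t at t = 2.0000: 61.696443
  t * PV_t at t = 2.5000: 75.831419
  t * PV_t at t = 3.0000: 2800.888747
Macaulay duration D = (sum_t t * PV_t) / P = 3033.605735 / 1090.537366 = 2.781753

Answer: Macaulay duration = 2.7818 years


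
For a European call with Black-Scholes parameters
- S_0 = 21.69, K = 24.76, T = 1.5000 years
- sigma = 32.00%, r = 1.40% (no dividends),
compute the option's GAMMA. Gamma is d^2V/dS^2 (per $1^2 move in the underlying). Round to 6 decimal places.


Answer: Gamma = 0.046748

Derivation:
d1 = -0.0882278725; d2 = -0.4801462313
phi(d1) = 0.3973925834; exp(-qT) = 1.0000000000; exp(-rT) = 0.9792189646
Gamma = exp(-qT) * phi(d1) / (S * sigma * sqrt(T)) = 1.0000000000 * 0.3973925834 / (21.6900 * 0.3200 * 1.2247448714) = 0.046748


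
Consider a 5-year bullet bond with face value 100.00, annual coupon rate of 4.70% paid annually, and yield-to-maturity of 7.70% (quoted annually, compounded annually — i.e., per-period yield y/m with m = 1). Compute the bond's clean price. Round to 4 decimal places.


Answer: Price = 87.9266

Derivation:
Coupon per period c = face * coupon_rate / m = 4.700000
Periods per year m = 1; per-period yield y/m = 0.077000
Number of cashflows N = 5
Cashflows (t years, CF_t, discount factor 1/(1+y/m)^(m*t), PV):
  t = 1.0000: CF_t = 4.700000, DF = 0.928505, PV = 4.363974
  t = 2.0000: CF_t = 4.700000, DF = 0.862122, PV = 4.051972
  t = 3.0000: CF_t = 4.700000, DF = 0.800484, PV = 3.762277
  t = 4.0000: CF_t = 4.700000, DF = 0.743254, PV = 3.493293
  t = 5.0000: CF_t = 104.700000, DF = 0.690115, PV = 72.255043
Price P = sum_t PV_t = 87.926559


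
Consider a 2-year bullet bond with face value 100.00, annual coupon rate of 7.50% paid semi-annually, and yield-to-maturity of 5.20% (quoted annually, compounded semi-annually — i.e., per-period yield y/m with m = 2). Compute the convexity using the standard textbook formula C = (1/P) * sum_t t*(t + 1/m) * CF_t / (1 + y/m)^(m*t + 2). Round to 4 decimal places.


Answer: Convexity = 4.4232

Derivation:
Coupon per period c = face * coupon_rate / m = 3.750000
Periods per year m = 2; per-period yield y/m = 0.026000
Number of cashflows N = 4
Cashflows (t years, CF_t, discount factor 1/(1+y/m)^(m*t), PV):
  t = 0.5000: CF_t = 3.750000, DF = 0.974659, PV = 3.654971
  t = 1.0000: CF_t = 3.750000, DF = 0.949960, PV = 3.562350
  t = 1.5000: CF_t = 3.750000, DF = 0.925887, PV = 3.472076
  t = 2.0000: CF_t = 103.750000, DF = 0.902424, PV = 93.626473
Price P = sum_t PV_t = 104.315869
Convexity numerator sum_t t*(t + 1/m) * CF_t / (1+y/m)^(m*t + 2):
  t = 0.5000: term = 1.736038
  t = 1.0000: term = 5.076134
  t = 1.5000: term = 9.894998
  t = 2.0000: term = 444.706979
Convexity = (1/P) * sum = 461.414149 / 104.315869 = 4.423240


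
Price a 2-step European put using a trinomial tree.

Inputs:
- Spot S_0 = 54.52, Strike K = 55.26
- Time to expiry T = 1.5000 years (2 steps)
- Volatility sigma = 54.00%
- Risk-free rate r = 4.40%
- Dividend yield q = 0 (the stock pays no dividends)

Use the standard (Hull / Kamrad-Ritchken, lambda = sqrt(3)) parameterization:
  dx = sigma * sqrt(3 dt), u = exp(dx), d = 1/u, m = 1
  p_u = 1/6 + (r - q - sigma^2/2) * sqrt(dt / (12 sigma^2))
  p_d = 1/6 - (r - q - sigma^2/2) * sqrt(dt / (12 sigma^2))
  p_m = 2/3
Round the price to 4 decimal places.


dt = T/N = 0.750000; dx = sigma*sqrt(3*dt) = 0.810000
u = exp(dx) = 2.247908; d = 1/u = 0.444858
p_u = 0.119537, p_m = 0.666667, p_d = 0.213796
Discount per step: exp(-r*dt) = 0.967539
Stock lattice S(k, j) with j the centered position index:
  k=0: S(0,+0) = 54.5200
  k=1: S(1,-1) = 24.2537; S(1,+0) = 54.5200; S(1,+1) = 122.5559
  k=2: S(2,-2) = 10.7894; S(2,-1) = 24.2537; S(2,+0) = 54.5200; S(2,+1) = 122.5559; S(2,+2) = 275.4945
Terminal payoffs V(N, j) = max(K - S_T, 0):
  V(2,-2) = 44.470563; V(2,-1) = 31.006338; V(2,+0) = 0.740000; V(2,+1) = 0.000000; V(2,+2) = 0.000000
Backward induction: V(k, j) = exp(-r*dt) * [p_u * V(k+1, j+1) + p_m * V(k+1, j) + p_d * V(k+1, j-1)]
  V(1,-1) = exp(-r*dt) * [p_u*0.740000 + p_m*31.006338 + p_d*44.470563] = 29.284481
  V(1,+0) = exp(-r*dt) * [p_u*0.000000 + p_m*0.740000 + p_d*31.006338] = 6.891171
  V(1,+1) = exp(-r*dt) * [p_u*0.000000 + p_m*0.000000 + p_d*0.740000] = 0.153074
  V(0,+0) = exp(-r*dt) * [p_u*0.153074 + p_m*6.891171 + p_d*29.284481] = 10.520362

Answer: Price = V(0,0) = 10.5204
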